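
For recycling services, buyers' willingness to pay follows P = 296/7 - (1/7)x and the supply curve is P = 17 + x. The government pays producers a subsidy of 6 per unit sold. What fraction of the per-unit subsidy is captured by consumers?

Pre-subsidy: 296/7 - (1/7)x = 17 + x gives x* = 22.125 and P* = 39.125.
With the subsidy, sellers receive Ps = Pb + 6 for each unit, where Pb is the price buyers pay.
On the curves, Pb = 296/7 - (1/7)x and Ps = 17 + x; the wedge Ps − Pb = 6 gives 17 + x − (296/7 - (1/7)x) = 6, so x' = 27.375.
Then Pb = 296/7 − (1/7)·27.375 = 38.375 and Ps = 17 + 1·27.375 = 44.375.
Buyers' price falls by P* − Pb = 39.125 − 38.375 = 0.75; sellers' price rises by Ps − P* = 44.375 − 39.125 = 5.25.
So consumers capture 0.75/6 = 0.125 of each unit of subsidy.

Consumer share = 0.125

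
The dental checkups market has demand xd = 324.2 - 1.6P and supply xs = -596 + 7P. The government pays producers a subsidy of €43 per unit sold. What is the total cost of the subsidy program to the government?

Government cost = €8987

Pre-subsidy: 324.2 - 1.6P = -596 + 7P gives P* = 107, x* = 153.
With the subsidy, sellers receive Ps = Pb + 43 for each unit, where Pb is the price buyers pay.
Supply in terms of Pb becomes xs = -596 + 7(Pb + 43) = -295 + 7Pb. Setting this equal to demand: 324.2 - 1.6Pb = -295 + 7Pb, so Pb = 72.
Sellers receive Ps = 72 + 43 = 115; x' = 324.2 − 1.6·72 = 209.
Government outlay = subsidy × quantity = 43 × 209 = 8987.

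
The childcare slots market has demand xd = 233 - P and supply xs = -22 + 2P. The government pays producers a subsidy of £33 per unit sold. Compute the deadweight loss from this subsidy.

Pre-subsidy: 233 - P = -22 + 2P gives P* = 85, x* = 148.
With the subsidy, sellers receive Ps = Pb + 33 for each unit, where Pb is the price buyers pay.
Supply in terms of Pb becomes xs = -22 + 2(Pb + 33) = 44 + 2Pb. Setting this equal to demand: 233 - Pb = 44 + 2Pb, so Pb = 63.
Sellers receive Ps = 63 + 33 = 96; x' = 233 − 1·63 = 170.
The subsidy expands output by 170 − 148 = 22 past the efficient level; on those units the gap between marginal cost and willingness to pay runs from 0 up to 33.
DWL = ½ × 33 × 22 = 363.

Deadweight loss = £363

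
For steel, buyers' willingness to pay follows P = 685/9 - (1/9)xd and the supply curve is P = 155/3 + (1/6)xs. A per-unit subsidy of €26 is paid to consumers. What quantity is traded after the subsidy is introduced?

Pre-subsidy: 685/9 - (1/9)x = 155/3 + (1/6)x gives x* = 88 and P* = 199/3.
With the rebate, buyers effectively pay Pb = Ps − 26, where Ps is the price sellers receive.
On the curves, Pb = 685/9 - (1/9)x and Ps = 155/3 + (1/6)x; the wedge Ps − Pb = 26 gives 155/3 + (1/6)x − (685/9 - (1/9)x) = 26, so x' = 181.6.
Then Pb = 685/9 − (1/9)·181.6 = 839/15 and Ps = 155/3 + (1/6)·181.6 = 1229/15.

x' = 181.6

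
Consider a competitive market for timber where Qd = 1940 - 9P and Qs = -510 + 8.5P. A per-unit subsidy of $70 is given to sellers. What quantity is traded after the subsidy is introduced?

Pre-subsidy: 1940 - 9P = -510 + 8.5P gives P* = 140, Q* = 680.
With the subsidy, sellers receive Ps = Pb + 70 for each unit, where Pb is the price buyers pay.
Supply in terms of Pb becomes Qs = -510 + 8.5(Pb + 70) = 85 + 8.5Pb. Setting this equal to demand: 1940 - 9Pb = 85 + 8.5Pb, so Pb = 106.
Sellers receive Ps = 106 + 70 = 176; Q' = 1940 − 9·106 = 986.

Q' = 986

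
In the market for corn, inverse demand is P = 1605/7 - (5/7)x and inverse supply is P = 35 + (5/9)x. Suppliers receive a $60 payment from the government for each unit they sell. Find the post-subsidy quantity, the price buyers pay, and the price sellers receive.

Pre-subsidy: 1605/7 - (5/7)x = 35 + (5/9)x gives x* = 153 and P* = 120.
With the subsidy, sellers receive Ps = Pb + 60 for each unit, where Pb is the price buyers pay.
On the curves, Pb = 1605/7 - (5/7)x and Ps = 35 + (5/9)x; the wedge Ps − Pb = 60 gives 35 + (5/9)x − (1605/7 - (5/7)x) = 60, so x' = 200.25.
Then Pb = 1605/7 − (5/7)·200.25 = 86.25 and Ps = 35 + (5/9)·200.25 = 146.25.

x' = 200.25; buyers pay $86.25; sellers receive $146.25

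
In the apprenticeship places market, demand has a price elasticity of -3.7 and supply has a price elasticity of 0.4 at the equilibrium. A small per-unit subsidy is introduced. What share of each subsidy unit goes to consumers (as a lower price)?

For a small subsidy around the equilibrium, the benefit split depends on the relative slopes, which at a point are proportional to the elasticities.
Buyer share = εs/(εs + |εd|) = 0.4/(0.4 + 3.7) = 4/41; seller share = |εd|/(εs + |εd|) = 37/41.

Consumer share = 4/41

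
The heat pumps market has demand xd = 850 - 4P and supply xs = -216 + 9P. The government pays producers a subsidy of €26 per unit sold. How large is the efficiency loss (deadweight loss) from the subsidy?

Pre-subsidy: 850 - 4P = -216 + 9P gives P* = 82, x* = 522.
With the subsidy, sellers receive Ps = Pb + 26 for each unit, where Pb is the price buyers pay.
Supply in terms of Pb becomes xs = -216 + 9(Pb + 26) = 18 + 9Pb. Setting this equal to demand: 850 - 4Pb = 18 + 9Pb, so Pb = 64.
Sellers receive Ps = 64 + 26 = 90; x' = 850 − 4·64 = 594.
The subsidy expands output by 594 − 522 = 72 past the efficient level; on those units the gap between marginal cost and willingness to pay runs from 0 up to 26.
DWL = ½ × 26 × 72 = 936.

Deadweight loss = €936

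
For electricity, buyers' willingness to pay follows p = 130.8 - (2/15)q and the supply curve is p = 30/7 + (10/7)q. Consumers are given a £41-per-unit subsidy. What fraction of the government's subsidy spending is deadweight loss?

DWL / government spending = 35/286

Pre-subsidy: 130.8 - (2/15)q = 30/7 + (10/7)q gives q* = 81 and p* = 120.
With the rebate, buyers effectively pay pb = ps − 41, where ps is the price sellers receive.
On the curves, pb = 130.8 - (2/15)q and ps = 30/7 + (10/7)q; the wedge ps − pb = 41 gives 30/7 + (10/7)q − (130.8 - (2/15)q) = 41, so q' = 107.25.
Then pb = 130.8 − (2/15)·107.25 = 116.5 and ps = 30/7 + (10/7)·107.25 = 157.5.
ΔCS = ½(81 + 107.25)(120 − 116.5) = 329.4375; ΔPS = ½(81 + 107.25)(157.5 − 120) = 3529.6875.
Government spending = 41 × 107.25 = 4397.25.
DWL = ½ × 41 × (107.25 − 81) = 538.125; fraction = 538.125 / 4397.25 = 35/286.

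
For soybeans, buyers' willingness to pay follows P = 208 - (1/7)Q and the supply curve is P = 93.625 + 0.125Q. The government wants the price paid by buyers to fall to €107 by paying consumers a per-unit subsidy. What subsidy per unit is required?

Required subsidy s = €75 per unit

At a buyer price of 107, quantity demanded is 1456 − 7·107 = 707.
Sellers supply 707 only when they receive Ps = 93.625 + 0.125·707 = 182.
s = Ps − Pb = 182 − 107 = 75.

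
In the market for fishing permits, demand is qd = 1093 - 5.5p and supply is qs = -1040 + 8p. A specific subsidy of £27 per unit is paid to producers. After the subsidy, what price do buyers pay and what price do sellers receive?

Buyers pay £142; sellers receive £169

Pre-subsidy: 1093 - 5.5p = -1040 + 8p gives p* = 158, q* = 224.
With the subsidy, sellers receive ps = pb + 27 for each unit, where pb is the price buyers pay.
Supply in terms of pb becomes qs = -1040 + 8(pb + 27) = -824 + 8pb. Setting this equal to demand: 1093 - 5.5pb = -824 + 8pb, so pb = 142.
Sellers receive ps = 142 + 27 = 169; q' = 1093 − 5.5·142 = 312.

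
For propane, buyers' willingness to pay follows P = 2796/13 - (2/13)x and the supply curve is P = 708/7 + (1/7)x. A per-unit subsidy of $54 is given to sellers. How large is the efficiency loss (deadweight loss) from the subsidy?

Pre-subsidy: 2796/13 - (2/13)x = 708/7 + (1/7)x gives x* = 384 and P* = 156.
With the subsidy, sellers receive Ps = Pb + 54 for each unit, where Pb is the price buyers pay.
On the curves, Pb = 2796/13 - (2/13)x and Ps = 708/7 + (1/7)x; the wedge Ps − Pb = 54 gives 708/7 + (1/7)x − (2796/13 - (2/13)x) = 54, so x' = 566.
Then Pb = 2796/13 − (2/13)·566 = 128 and Ps = 708/7 + (1/7)·566 = 182.
The subsidy expands output by 566 − 384 = 182 past the efficient level; on those units the gap between marginal cost and willingness to pay runs from 0 up to 54.
DWL = ½ × 54 × 182 = 4914.

Deadweight loss = $4914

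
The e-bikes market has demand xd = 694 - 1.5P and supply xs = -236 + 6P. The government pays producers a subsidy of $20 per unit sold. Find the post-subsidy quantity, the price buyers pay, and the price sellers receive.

Pre-subsidy: 694 - 1.5P = -236 + 6P gives P* = 124, x* = 508.
With the subsidy, sellers receive Ps = Pb + 20 for each unit, where Pb is the price buyers pay.
Supply in terms of Pb becomes xs = -236 + 6(Pb + 20) = -116 + 6Pb. Setting this equal to demand: 694 - 1.5Pb = -116 + 6Pb, so Pb = 108.
Sellers receive Ps = 108 + 20 = 128; x' = 694 − 1.5·108 = 532.

x' = 532; buyers pay $108; sellers receive $128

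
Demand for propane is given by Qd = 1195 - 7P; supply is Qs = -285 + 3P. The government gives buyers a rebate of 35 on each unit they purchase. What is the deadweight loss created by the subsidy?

Pre-subsidy: 1195 - 7P = -285 + 3P gives P* = 148, Q* = 159.
With the rebate, buyers effectively pay Pb = Ps − 35, where Ps is the price sellers receive.
Demand in terms of Ps becomes Qd = 1195 − 7(Ps − 35) = 1440 - 7Ps. Setting this equal to supply: 1440 - 7Ps = -285 + 3Ps, so Ps = 172.5.
Buyers pay Pb = 172.5 − 35 = 137.5; Q' = -285 + 3·172.5 = 232.5.
The subsidy expands output by 232.5 − 159 = 73.5 past the efficient level; on those units the gap between marginal cost and willingness to pay runs from 0 up to 35.
DWL = ½ × 35 × 73.5 = 1286.25.

Deadweight loss = 1286.25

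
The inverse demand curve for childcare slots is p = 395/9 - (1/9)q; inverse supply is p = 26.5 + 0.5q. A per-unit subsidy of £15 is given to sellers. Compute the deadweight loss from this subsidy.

Pre-subsidy: 395/9 - (1/9)q = 26.5 + 0.5q gives q* = 313/11 and p* = 448/11.
With the subsidy, sellers receive ps = pb + 15 for each unit, where pb is the price buyers pay.
On the curves, pb = 395/9 - (1/9)q and ps = 26.5 + 0.5q; the wedge ps − pb = 15 gives 26.5 + 0.5q − (395/9 - (1/9)q) = 15, so q' = 53.
Then pb = 395/9 − (1/9)·53 = 38 and ps = 26.5 + 0.5·53 = 53.
The subsidy expands output by 53 − 313/11 = 270/11 past the efficient level; on those units the gap between marginal cost and willingness to pay runs from 0 up to 15.
DWL = ½ × 15 × 270/11 = 2025/11.

Deadweight loss = 2025/11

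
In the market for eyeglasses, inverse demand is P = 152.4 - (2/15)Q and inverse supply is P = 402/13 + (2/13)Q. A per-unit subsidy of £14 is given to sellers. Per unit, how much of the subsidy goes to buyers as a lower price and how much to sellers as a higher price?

Buyers gain £6.5 per unit; sellers gain £7.5 per unit

Pre-subsidy: 152.4 - (2/15)Q = 402/13 + (2/13)Q gives Q* = 423 and P* = 96.
With the subsidy, sellers receive Ps = Pb + 14 for each unit, where Pb is the price buyers pay.
On the curves, Pb = 152.4 - (2/15)Q and Ps = 402/13 + (2/13)Q; the wedge Ps − Pb = 14 gives 402/13 + (2/13)Q − (152.4 - (2/15)Q) = 14, so Q' = 471.75.
Then Pb = 152.4 − (2/15)·471.75 = 89.5 and Ps = 402/13 + (2/13)·471.75 = 103.5.
Buyers' price falls by P* − Pb = 96 − 89.5 = 6.5; sellers' price rises by Ps − P* = 103.5 − 96 = 7.5.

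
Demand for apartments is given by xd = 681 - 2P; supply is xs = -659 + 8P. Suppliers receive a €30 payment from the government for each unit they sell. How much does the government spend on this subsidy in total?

Pre-subsidy: 681 - 2P = -659 + 8P gives P* = 134, x* = 413.
With the subsidy, sellers receive Ps = Pb + 30 for each unit, where Pb is the price buyers pay.
Supply in terms of Pb becomes xs = -659 + 8(Pb + 30) = -419 + 8Pb. Setting this equal to demand: 681 - 2Pb = -419 + 8Pb, so Pb = 110.
Sellers receive Ps = 110 + 30 = 140; x' = 681 − 2·110 = 461.
Government outlay = subsidy × quantity = 30 × 461 = 13830.

Government cost = €13830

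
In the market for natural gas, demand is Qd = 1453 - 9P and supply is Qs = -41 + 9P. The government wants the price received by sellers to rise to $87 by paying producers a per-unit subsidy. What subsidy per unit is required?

Required subsidy s = $8 per unit

At a seller price of 87, quantity supplied is -41 + 9·87 = 742.
Buyers absorb 742 only when they pay Pb with 1453 − 9·Pb = 742, i.e. Pb = 79.
s = Ps − Pb = 87 − 79 = 8.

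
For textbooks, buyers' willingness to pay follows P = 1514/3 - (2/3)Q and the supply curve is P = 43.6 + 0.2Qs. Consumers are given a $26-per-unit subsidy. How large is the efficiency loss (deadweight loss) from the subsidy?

Pre-subsidy: 1514/3 - (2/3)Q = 43.6 + 0.2Q gives Q* = 532 and P* = 150.
With the rebate, buyers effectively pay Pb = Ps − 26, where Ps is the price sellers receive.
On the curves, Pb = 1514/3 - (2/3)Q and Ps = 43.6 + 0.2Q; the wedge Ps − Pb = 26 gives 43.6 + 0.2Q − (1514/3 - (2/3)Q) = 26, so Q' = 562.
Then Pb = 1514/3 − (2/3)·562 = 130 and Ps = 43.6 + 0.2·562 = 156.
The subsidy expands output by 562 − 532 = 30 past the efficient level; on those units the gap between marginal cost and willingness to pay runs from 0 up to 26.
DWL = ½ × 26 × 30 = 390.

Deadweight loss = $390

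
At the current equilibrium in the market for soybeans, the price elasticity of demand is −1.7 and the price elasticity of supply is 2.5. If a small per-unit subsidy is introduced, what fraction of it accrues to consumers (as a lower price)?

For a small subsidy around the equilibrium, the benefit split depends on the relative slopes, which at a point are proportional to the elasticities.
Buyer share = εs/(εs + |εd|) = 2.5/(2.5 + 1.7) = 25/42; seller share = |εd|/(εs + |εd|) = 17/42.

Consumer share = 25/42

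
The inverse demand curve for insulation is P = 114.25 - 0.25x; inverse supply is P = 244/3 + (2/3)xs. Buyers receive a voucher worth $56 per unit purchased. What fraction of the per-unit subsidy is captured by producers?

Pre-subsidy: 114.25 - 0.25x = 244/3 + (2/3)x gives x* = 395/11 and P* = 1158/11.
With the rebate, buyers effectively pay Pb = Ps − 56, where Ps is the price sellers receive.
On the curves, Pb = 114.25 - 0.25x and Ps = 244/3 + (2/3)x; the wedge Ps − Pb = 56 gives 244/3 + (2/3)x − (114.25 - 0.25x) = 56, so x' = 97.
Then Pb = 114.25 − 0.25·97 = 90 and Ps = 244/3 + (2/3)·97 = 146.
Buyers' price falls by P* − Pb = 1158/11 − 90 = 168/11; sellers' price rises by Ps − P* = 146 − 1158/11 = 448/11.
So producers capture (448/11)/56 = 8/11 of each unit of subsidy.

Producer share = 8/11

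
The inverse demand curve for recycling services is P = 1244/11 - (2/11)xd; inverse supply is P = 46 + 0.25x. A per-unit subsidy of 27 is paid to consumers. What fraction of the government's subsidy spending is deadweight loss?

DWL / government spending = 33/230

Pre-subsidy: 1244/11 - (2/11)x = 46 + 0.25x gives x* = 2952/19 and P* = 1612/19.
With the rebate, buyers effectively pay Pb = Ps − 27, where Ps is the price sellers receive.
On the curves, Pb = 1244/11 - (2/11)x and Ps = 46 + 0.25x; the wedge Ps − Pb = 27 gives 46 + 0.25x − (1244/11 - (2/11)x) = 27, so x' = 4140/19.
Then Pb = 1244/11 − (2/11)·(4140/19) = 1396/19 and Ps = 46 + 0.25·(4140/19) = 1909/19.
ΔCS = ½(2952/19 + 4140/19)(1612/19 − 1396/19) = 765936/361; ΔPS = ½(2952/19 + 4140/19)(1909/19 − 1612/19) = 1053162/361.
Government spending = 27 × 4140/19 = 111780/19.
DWL = ½ × 27 × (4140/19 − 2952/19) = 16038/19; fraction = (16038/19) / (111780/19) = 33/230.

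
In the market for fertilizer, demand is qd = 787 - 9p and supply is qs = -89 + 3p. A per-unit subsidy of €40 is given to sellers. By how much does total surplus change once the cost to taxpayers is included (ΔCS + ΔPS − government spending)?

Pre-subsidy: 787 - 9p = -89 + 3p gives p* = 73, q* = 130.
With the subsidy, sellers receive ps = pb + 40 for each unit, where pb is the price buyers pay.
Supply in terms of pb becomes qs = -89 + 3(pb + 40) = 31 + 3pb. Setting this equal to demand: 787 - 9pb = 31 + 3pb, so pb = 63.
Sellers receive ps = 63 + 40 = 103; q' = 787 − 9·63 = 220.
ΔCS = ½(130 + 220)(73 − 63) = 1750; ΔPS = ½(130 + 220)(103 − 73) = 5250.
Government spending = 40 × 220 = 8800.
Net change = 1750 + 5250 − 8800 = -1800. The loss equals the DWL triangle ½·40·90.

Net change in total surplus = -€1800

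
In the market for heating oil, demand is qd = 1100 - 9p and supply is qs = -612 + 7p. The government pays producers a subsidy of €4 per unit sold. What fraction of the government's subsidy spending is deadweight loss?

DWL / government spending = 63/1222

Pre-subsidy: 1100 - 9p = -612 + 7p gives p* = 107, q* = 137.
With the subsidy, sellers receive ps = pb + 4 for each unit, where pb is the price buyers pay.
Supply in terms of pb becomes qs = -612 + 7(pb + 4) = -584 + 7pb. Setting this equal to demand: 1100 - 9pb = -584 + 7pb, so pb = 105.25.
Sellers receive ps = 105.25 + 4 = 109.25; q' = 1100 − 9·105.25 = 152.75.
ΔCS = ½(137 + 152.75)(107 − 105.25) = 253.53125; ΔPS = ½(137 + 152.75)(109.25 − 107) = 325.96875.
Government spending = 4 × 152.75 = 611.
DWL = ½ × 4 × (152.75 − 137) = 31.5; fraction = 31.5 / 611 = 63/1222.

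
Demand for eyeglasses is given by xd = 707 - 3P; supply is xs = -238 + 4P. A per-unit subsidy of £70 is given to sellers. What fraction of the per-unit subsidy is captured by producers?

Pre-subsidy: 707 - 3P = -238 + 4P gives P* = 135, x* = 302.
With the subsidy, sellers receive Ps = Pb + 70 for each unit, where Pb is the price buyers pay.
Supply in terms of Pb becomes xs = -238 + 4(Pb + 70) = 42 + 4Pb. Setting this equal to demand: 707 - 3Pb = 42 + 4Pb, so Pb = 95.
Sellers receive Ps = 95 + 70 = 165; x' = 707 − 3·95 = 422.
Buyers' price falls by P* − Pb = 135 − 95 = 40; sellers' price rises by Ps − P* = 165 − 135 = 30.
So producers capture 30/70 = 3/7 of each unit of subsidy.

Producer share = 3/7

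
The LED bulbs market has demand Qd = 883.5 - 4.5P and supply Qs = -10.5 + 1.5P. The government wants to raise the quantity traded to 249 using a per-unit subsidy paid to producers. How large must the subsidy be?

Required subsidy s = 32 per unit

At Q = 249, invert demand for the buyer price: Pb = (883.5 − 249)/4.5 = 141; invert supply for the seller price: Ps = (249 − (-10.5))/1.5 = 173.
The subsidy must fill the gap: s = Ps − Pb = 173 − 141 = 32.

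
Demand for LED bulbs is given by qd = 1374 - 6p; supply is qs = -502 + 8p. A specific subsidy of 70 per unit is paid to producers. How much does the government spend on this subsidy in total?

Pre-subsidy: 1374 - 6p = -502 + 8p gives p* = 134, q* = 570.
With the subsidy, sellers receive ps = pb + 70 for each unit, where pb is the price buyers pay.
Supply in terms of pb becomes qs = -502 + 8(pb + 70) = 58 + 8pb. Setting this equal to demand: 1374 - 6pb = 58 + 8pb, so pb = 94.
Sellers receive ps = 94 + 70 = 164; q' = 1374 − 6·94 = 810.
Government outlay = subsidy × quantity = 70 × 810 = 56700.

Government cost = 56700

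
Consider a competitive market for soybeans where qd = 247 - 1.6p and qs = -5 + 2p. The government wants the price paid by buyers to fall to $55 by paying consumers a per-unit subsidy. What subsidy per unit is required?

At a buyer price of 55, quantity demanded is 247 − 1.6·55 = 159.
Sellers supply 159 only when they receive ps with -5 + 2·ps = 159, i.e. ps = 82.
s = ps − pb = 82 − 55 = 27.

Required subsidy s = $27 per unit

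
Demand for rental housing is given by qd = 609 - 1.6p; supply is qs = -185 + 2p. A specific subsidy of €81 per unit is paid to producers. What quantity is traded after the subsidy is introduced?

Pre-subsidy: 609 - 1.6p = -185 + 2p gives p* = 1985/9, q* = 2305/9.
With the subsidy, sellers receive ps = pb + 81 for each unit, where pb is the price buyers pay.
Supply in terms of pb becomes qs = -185 + 2(pb + 81) = -23 + 2pb. Setting this equal to demand: 609 - 1.6pb = -23 + 2pb, so pb = 1580/9.
Sellers receive ps = 1580/9 + 81 = 2309/9; q' = 609 − 1.6·(1580/9) = 2953/9.

q' = 2953/9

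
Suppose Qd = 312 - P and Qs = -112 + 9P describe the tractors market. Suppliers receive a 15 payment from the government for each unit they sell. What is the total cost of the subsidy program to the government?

Pre-subsidy: 312 - P = -112 + 9P gives P* = 42.4, Q* = 269.6.
With the subsidy, sellers receive Ps = Pb + 15 for each unit, where Pb is the price buyers pay.
Supply in terms of Pb becomes Qs = -112 + 9(Pb + 15) = 23 + 9Pb. Setting this equal to demand: 312 - Pb = 23 + 9Pb, so Pb = 28.9.
Sellers receive Ps = 28.9 + 15 = 43.9; Q' = 312 − 1·28.9 = 283.1.
Government outlay = subsidy × quantity = 15 × 283.1 = 4246.5.

Government cost = 4246.5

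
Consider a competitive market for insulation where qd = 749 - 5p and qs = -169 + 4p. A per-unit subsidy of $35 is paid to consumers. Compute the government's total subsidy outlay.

Pre-subsidy: 749 - 5p = -169 + 4p gives p* = 102, q* = 239.
With the rebate, buyers effectively pay pb = ps − 35, where ps is the price sellers receive.
Demand in terms of ps becomes qd = 749 − 5(ps − 35) = 924 - 5ps. Setting this equal to supply: 924 - 5ps = -169 + 4ps, so ps = 1093/9.
Buyers pay pb = 1093/9 − 35 = 778/9; q' = -169 + 4·(1093/9) = 2851/9.
Government outlay = subsidy × quantity = 35 × 2851/9 = 99785/9.

Government cost = 99785/9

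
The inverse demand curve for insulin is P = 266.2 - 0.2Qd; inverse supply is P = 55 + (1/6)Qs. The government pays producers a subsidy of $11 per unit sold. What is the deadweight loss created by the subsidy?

Pre-subsidy: 266.2 - 0.2Q = 55 + (1/6)Q gives Q* = 576 and P* = 151.
With the subsidy, sellers receive Ps = Pb + 11 for each unit, where Pb is the price buyers pay.
On the curves, Pb = 266.2 - 0.2Q and Ps = 55 + (1/6)Q; the wedge Ps − Pb = 11 gives 55 + (1/6)Q − (266.2 - 0.2Q) = 11, so Q' = 606.
Then Pb = 266.2 − 0.2·606 = 145 and Ps = 55 + (1/6)·606 = 156.
The subsidy expands output by 606 − 576 = 30 past the efficient level; on those units the gap between marginal cost and willingness to pay runs from 0 up to 11.
DWL = ½ × 11 × 30 = 165.

Deadweight loss = $165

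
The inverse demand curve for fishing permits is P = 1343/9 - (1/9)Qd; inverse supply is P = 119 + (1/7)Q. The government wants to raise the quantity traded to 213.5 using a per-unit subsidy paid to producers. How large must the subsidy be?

Required subsidy s = 24 per unit

At Q = 213.5, from the demand curve buyers pay Pb = 1343/9 − (1/9)·213.5 = 125.5; from the supply curve sellers need Ps = 119 + (1/7)·213.5 = 149.5.
The subsidy must fill the gap: s = Ps − Pb = 149.5 − 125.5 = 24.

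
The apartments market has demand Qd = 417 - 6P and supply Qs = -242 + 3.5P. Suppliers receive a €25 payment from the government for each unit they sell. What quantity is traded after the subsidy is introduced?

Pre-subsidy: 417 - 6P = -242 + 3.5P gives P* = 1318/19, Q* = 15/19.
With the subsidy, sellers receive Ps = Pb + 25 for each unit, where Pb is the price buyers pay.
Supply in terms of Pb becomes Qs = -242 + 3.5(Pb + 25) = -154.5 + 3.5Pb. Setting this equal to demand: 417 - 6Pb = -154.5 + 3.5Pb, so Pb = 1143/19.
Sellers receive Ps = 1143/19 + 25 = 1618/19; Q' = 417 − 6·(1143/19) = 1065/19.

Q' = 1065/19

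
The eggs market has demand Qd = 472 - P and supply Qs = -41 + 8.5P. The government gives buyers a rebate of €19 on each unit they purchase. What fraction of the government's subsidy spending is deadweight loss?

Pre-subsidy: 472 - P = -41 + 8.5P gives P* = 54, Q* = 418.
With the rebate, buyers effectively pay Pb = Ps − 19, where Ps is the price sellers receive.
Demand in terms of Ps becomes Qd = 472 − 1(Ps − 19) = 491 - Ps. Setting this equal to supply: 491 - Ps = -41 + 8.5Ps, so Ps = 56.
Buyers pay Pb = 56 − 19 = 37; Q' = -41 + 8.5·56 = 435.
ΔCS = ½(418 + 435)(54 − 37) = 7250.5; ΔPS = ½(418 + 435)(56 − 54) = 853.
Government spending = 19 × 435 = 8265.
DWL = ½ × 19 × (435 − 418) = 161.5; fraction = 161.5 / 8265 = 17/870.

DWL / government spending = 17/870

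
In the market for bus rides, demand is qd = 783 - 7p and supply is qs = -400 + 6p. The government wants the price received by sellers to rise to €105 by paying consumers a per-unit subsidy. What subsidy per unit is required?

At a seller price of 105, quantity supplied is -400 + 6·105 = 230.
Buyers absorb 230 only when they pay pb with 783 − 7·pb = 230, i.e. pb = 79.
s = ps − pb = 105 − 79 = 26.

Required subsidy s = €26 per unit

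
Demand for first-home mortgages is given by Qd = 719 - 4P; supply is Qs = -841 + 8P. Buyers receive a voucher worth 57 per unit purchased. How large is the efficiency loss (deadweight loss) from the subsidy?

Deadweight loss = 4332

Pre-subsidy: 719 - 4P = -841 + 8P gives P* = 130, Q* = 199.
With the rebate, buyers effectively pay Pb = Ps − 57, where Ps is the price sellers receive.
Demand in terms of Ps becomes Qd = 719 − 4(Ps − 57) = 947 - 4Ps. Setting this equal to supply: 947 - 4Ps = -841 + 8Ps, so Ps = 149.
Buyers pay Pb = 149 − 57 = 92; Q' = -841 + 8·149 = 351.
The subsidy expands output by 351 − 199 = 152 past the efficient level; on those units the gap between marginal cost and willingness to pay runs from 0 up to 57.
DWL = ½ × 57 × 152 = 4332.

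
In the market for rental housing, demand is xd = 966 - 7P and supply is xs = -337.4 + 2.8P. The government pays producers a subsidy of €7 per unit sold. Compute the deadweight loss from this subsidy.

Deadweight loss = €49

Pre-subsidy: 966 - 7P = -337.4 + 2.8P gives P* = 133, x* = 35.
With the subsidy, sellers receive Ps = Pb + 7 for each unit, where Pb is the price buyers pay.
Supply in terms of Pb becomes xs = -337.4 + 2.8(Pb + 7) = -317.8 + 2.8Pb. Setting this equal to demand: 966 - 7Pb = -317.8 + 2.8Pb, so Pb = 131.
Sellers receive Ps = 131 + 7 = 138; x' = 966 − 7·131 = 49.
The subsidy expands output by 49 − 35 = 14 past the efficient level; on those units the gap between marginal cost and willingness to pay runs from 0 up to 7.
DWL = ½ × 7 × 14 = 49.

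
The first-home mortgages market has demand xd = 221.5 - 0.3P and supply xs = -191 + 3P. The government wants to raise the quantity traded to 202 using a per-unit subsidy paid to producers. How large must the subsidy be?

Required subsidy s = 66 per unit

At x = 202, invert demand for the buyer price: Pb = (221.5 − 202)/0.3 = 65; invert supply for the seller price: Ps = (202 − (-191))/3 = 131.
The subsidy must fill the gap: s = Ps − Pb = 131 − 65 = 66.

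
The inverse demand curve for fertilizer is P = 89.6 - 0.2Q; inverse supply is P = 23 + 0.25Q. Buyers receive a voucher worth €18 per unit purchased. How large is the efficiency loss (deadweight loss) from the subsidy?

Deadweight loss = €360

Pre-subsidy: 89.6 - 0.2Q = 23 + 0.25Q gives Q* = 148 and P* = 60.
With the rebate, buyers effectively pay Pb = Ps − 18, where Ps is the price sellers receive.
On the curves, Pb = 89.6 - 0.2Q and Ps = 23 + 0.25Q; the wedge Ps − Pb = 18 gives 23 + 0.25Q − (89.6 - 0.2Q) = 18, so Q' = 188.
Then Pb = 89.6 − 0.2·188 = 52 and Ps = 23 + 0.25·188 = 70.
The subsidy expands output by 188 − 148 = 40 past the efficient level; on those units the gap between marginal cost and willingness to pay runs from 0 up to 18.
DWL = ½ × 18 × 40 = 360.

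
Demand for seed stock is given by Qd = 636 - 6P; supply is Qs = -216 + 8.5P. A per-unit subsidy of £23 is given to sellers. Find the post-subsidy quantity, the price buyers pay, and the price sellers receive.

Pre-subsidy: 636 - 6P = -216 + 8.5P gives P* = 1704/29, Q* = 8220/29.
With the subsidy, sellers receive Ps = Pb + 23 for each unit, where Pb is the price buyers pay.
Supply in terms of Pb becomes Qs = -216 + 8.5(Pb + 23) = -20.5 + 8.5Pb. Setting this equal to demand: 636 - 6Pb = -20.5 + 8.5Pb, so Pb = 1313/29.
Sellers receive Ps = 1313/29 + 23 = 1980/29; Q' = 636 − 6·(1313/29) = 10566/29.

Q' = 10566/29; buyers pay 1313/29; sellers receive 1980/29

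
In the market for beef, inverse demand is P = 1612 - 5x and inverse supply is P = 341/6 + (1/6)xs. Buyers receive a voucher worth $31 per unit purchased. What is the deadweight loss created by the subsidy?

Deadweight loss = $93

Pre-subsidy: 1612 - 5x = 341/6 + (1/6)x gives x* = 301 and P* = 107.
With the rebate, buyers effectively pay Pb = Ps − 31, where Ps is the price sellers receive.
On the curves, Pb = 1612 - 5x and Ps = 341/6 + (1/6)x; the wedge Ps − Pb = 31 gives 341/6 + (1/6)x − (1612 - 5x) = 31, so x' = 307.
Then Pb = 1612 − 5·307 = 77 and Ps = 341/6 + (1/6)·307 = 108.
The subsidy expands output by 307 − 301 = 6 past the efficient level; on those units the gap between marginal cost and willingness to pay runs from 0 up to 31.
DWL = ½ × 31 × 6 = 93.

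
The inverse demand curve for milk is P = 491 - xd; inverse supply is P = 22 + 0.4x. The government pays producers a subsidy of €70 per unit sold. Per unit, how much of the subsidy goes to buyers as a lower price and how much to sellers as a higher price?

Buyers gain €50 per unit; sellers gain €20 per unit

Pre-subsidy: 491 - x = 22 + 0.4x gives x* = 335 and P* = 156.
With the subsidy, sellers receive Ps = Pb + 70 for each unit, where Pb is the price buyers pay.
On the curves, Pb = 491 - x and Ps = 22 + 0.4x; the wedge Ps − Pb = 70 gives 22 + 0.4x − (491 - x) = 70, so x' = 385.
Then Pb = 491 − 1·385 = 106 and Ps = 22 + 0.4·385 = 176.
Buyers' price falls by P* − Pb = 156 − 106 = 50; sellers' price rises by Ps − P* = 176 − 156 = 20.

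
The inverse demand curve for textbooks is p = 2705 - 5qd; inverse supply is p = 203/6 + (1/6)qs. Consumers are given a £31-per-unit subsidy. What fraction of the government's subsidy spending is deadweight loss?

Pre-subsidy: 2705 - 5q = 203/6 + (1/6)q gives q* = 517 and p* = 120.
With the rebate, buyers effectively pay pb = ps − 31, where ps is the price sellers receive.
On the curves, pb = 2705 - 5q and ps = 203/6 + (1/6)q; the wedge ps − pb = 31 gives 203/6 + (1/6)q − (2705 - 5q) = 31, so q' = 523.
Then pb = 2705 − 5·523 = 90 and ps = 203/6 + (1/6)·523 = 121.
ΔCS = ½(517 + 523)(120 − 90) = 15600; ΔPS = ½(517 + 523)(121 − 120) = 520.
Government spending = 31 × 523 = 16213.
DWL = ½ × 31 × (523 − 517) = 93; fraction = 93 / 16213 = 3/523.

DWL / government spending = 3/523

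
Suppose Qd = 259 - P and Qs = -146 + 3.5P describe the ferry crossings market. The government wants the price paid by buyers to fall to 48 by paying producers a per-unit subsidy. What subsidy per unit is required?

Required subsidy s = 54 per unit

At a buyer price of 48, quantity demanded is 259 − 1·48 = 211.
Sellers supply 211 only when they receive Ps with -146 + 3.5·Ps = 211, i.e. Ps = 102.
s = Ps − Pb = 102 − 48 = 54.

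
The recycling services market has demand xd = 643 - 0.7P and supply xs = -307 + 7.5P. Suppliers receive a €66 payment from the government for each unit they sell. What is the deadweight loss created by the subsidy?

Pre-subsidy: 643 - 0.7P = -307 + 7.5P gives P* = 4750/41, x* = 23038/41.
With the subsidy, sellers receive Ps = Pb + 66 for each unit, where Pb is the price buyers pay.
Supply in terms of Pb becomes xs = -307 + 7.5(Pb + 66) = 188 + 7.5Pb. Setting this equal to demand: 643 - 0.7Pb = 188 + 7.5Pb, so Pb = 2275/41.
Sellers receive Ps = 2275/41 + 66 = 4981/41; x' = 643 − 0.7·(2275/41) = 49541/82.
The subsidy expands output by 49541/82 − 23038/41 = 3465/82 past the efficient level; on those units the gap between marginal cost and willingness to pay runs from 0 up to 66.
DWL = ½ × 66 × 3465/82 = 114345/82.

Deadweight loss = 114345/82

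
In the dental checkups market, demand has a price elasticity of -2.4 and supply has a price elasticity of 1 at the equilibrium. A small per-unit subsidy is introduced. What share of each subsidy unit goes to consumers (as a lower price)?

Consumer share = 5/17

For a small subsidy around the equilibrium, the benefit split depends on the relative slopes, which at a point are proportional to the elasticities.
Buyer share = εs/(εs + |εd|) = 1/(1 + 2.4) = 5/17; seller share = |εd|/(εs + |εd|) = 12/17.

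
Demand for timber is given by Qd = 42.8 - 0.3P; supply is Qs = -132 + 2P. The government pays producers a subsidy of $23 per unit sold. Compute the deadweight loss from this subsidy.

Pre-subsidy: 42.8 - 0.3P = -132 + 2P gives P* = 76, Q* = 20.
With the subsidy, sellers receive Ps = Pb + 23 for each unit, where Pb is the price buyers pay.
Supply in terms of Pb becomes Qs = -132 + 2(Pb + 23) = -86 + 2Pb. Setting this equal to demand: 42.8 - 0.3Pb = -86 + 2Pb, so Pb = 56.
Sellers receive Ps = 56 + 23 = 79; Q' = 42.8 − 0.3·56 = 26.
The subsidy expands output by 26 − 20 = 6 past the efficient level; on those units the gap between marginal cost and willingness to pay runs from 0 up to 23.
DWL = ½ × 23 × 6 = 69.

Deadweight loss = $69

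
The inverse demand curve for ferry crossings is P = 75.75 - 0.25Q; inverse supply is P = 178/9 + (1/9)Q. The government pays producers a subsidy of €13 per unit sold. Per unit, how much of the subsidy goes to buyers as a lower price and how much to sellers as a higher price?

Buyers gain €9 per unit; sellers gain €4 per unit

Pre-subsidy: 75.75 - 0.25Q = 178/9 + (1/9)Q gives Q* = 155 and P* = 37.
With the subsidy, sellers receive Ps = Pb + 13 for each unit, where Pb is the price buyers pay.
On the curves, Pb = 75.75 - 0.25Q and Ps = 178/9 + (1/9)Q; the wedge Ps − Pb = 13 gives 178/9 + (1/9)Q − (75.75 - 0.25Q) = 13, so Q' = 191.
Then Pb = 75.75 − 0.25·191 = 28 and Ps = 178/9 + (1/9)·191 = 41.
Buyers' price falls by P* − Pb = 37 − 28 = 9; sellers' price rises by Ps − P* = 41 − 37 = 4.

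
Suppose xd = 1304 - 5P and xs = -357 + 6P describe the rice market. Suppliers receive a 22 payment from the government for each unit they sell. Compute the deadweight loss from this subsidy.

Pre-subsidy: 1304 - 5P = -357 + 6P gives P* = 151, x* = 549.
With the subsidy, sellers receive Ps = Pb + 22 for each unit, where Pb is the price buyers pay.
Supply in terms of Pb becomes xs = -357 + 6(Pb + 22) = -225 + 6Pb. Setting this equal to demand: 1304 - 5Pb = -225 + 6Pb, so Pb = 139.
Sellers receive Ps = 139 + 22 = 161; x' = 1304 − 5·139 = 609.
The subsidy expands output by 609 − 549 = 60 past the efficient level; on those units the gap between marginal cost and willingness to pay runs from 0 up to 22.
DWL = ½ × 22 × 60 = 660.

Deadweight loss = 660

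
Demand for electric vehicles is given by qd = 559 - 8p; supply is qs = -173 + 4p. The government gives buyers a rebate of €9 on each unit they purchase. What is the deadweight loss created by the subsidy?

Deadweight loss = €108

Pre-subsidy: 559 - 8p = -173 + 4p gives p* = 61, q* = 71.
With the rebate, buyers effectively pay pb = ps − 9, where ps is the price sellers receive.
Demand in terms of ps becomes qd = 559 − 8(ps − 9) = 631 - 8ps. Setting this equal to supply: 631 - 8ps = -173 + 4ps, so ps = 67.
Buyers pay pb = 67 − 9 = 58; q' = -173 + 4·67 = 95.
The subsidy expands output by 95 − 71 = 24 past the efficient level; on those units the gap between marginal cost and willingness to pay runs from 0 up to 9.
DWL = ½ × 9 × 24 = 108.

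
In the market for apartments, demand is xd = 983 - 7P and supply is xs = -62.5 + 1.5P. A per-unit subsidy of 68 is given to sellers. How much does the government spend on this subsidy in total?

Government cost = 14008

Pre-subsidy: 983 - 7P = -62.5 + 1.5P gives P* = 123, x* = 122.
With the subsidy, sellers receive Ps = Pb + 68 for each unit, where Pb is the price buyers pay.
Supply in terms of Pb becomes xs = -62.5 + 1.5(Pb + 68) = 39.5 + 1.5Pb. Setting this equal to demand: 983 - 7Pb = 39.5 + 1.5Pb, so Pb = 111.
Sellers receive Ps = 111 + 68 = 179; x' = 983 − 7·111 = 206.
Government outlay = subsidy × quantity = 68 × 206 = 14008.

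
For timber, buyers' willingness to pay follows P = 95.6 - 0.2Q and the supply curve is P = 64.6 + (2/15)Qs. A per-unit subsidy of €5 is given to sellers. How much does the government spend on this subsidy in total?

Government cost = €540

Pre-subsidy: 95.6 - 0.2Q = 64.6 + (2/15)Q gives Q* = 93 and P* = 77.
With the subsidy, sellers receive Ps = Pb + 5 for each unit, where Pb is the price buyers pay.
On the curves, Pb = 95.6 - 0.2Q and Ps = 64.6 + (2/15)Q; the wedge Ps − Pb = 5 gives 64.6 + (2/15)Q − (95.6 - 0.2Q) = 5, so Q' = 108.
Then Pb = 95.6 − 0.2·108 = 74 and Ps = 64.6 + (2/15)·108 = 79.
Government outlay = subsidy × quantity = 5 × 108 = 540.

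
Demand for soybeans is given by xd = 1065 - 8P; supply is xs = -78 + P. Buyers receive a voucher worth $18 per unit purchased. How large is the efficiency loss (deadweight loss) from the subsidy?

Pre-subsidy: 1065 - 8P = -78 + P gives P* = 127, x* = 49.
With the rebate, buyers effectively pay Pb = Ps − 18, where Ps is the price sellers receive.
Demand in terms of Ps becomes xd = 1065 − 8(Ps − 18) = 1209 - 8Ps. Setting this equal to supply: 1209 - 8Ps = -78 + Ps, so Ps = 143.
Buyers pay Pb = 143 − 18 = 125; x' = -78 + 1·143 = 65.
The subsidy expands output by 65 − 49 = 16 past the efficient level; on those units the gap between marginal cost and willingness to pay runs from 0 up to 18.
DWL = ½ × 18 × 16 = 144.

Deadweight loss = $144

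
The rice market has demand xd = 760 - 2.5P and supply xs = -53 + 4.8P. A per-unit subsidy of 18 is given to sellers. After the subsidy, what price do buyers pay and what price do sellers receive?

Buyers pay 7266/73; sellers receive 8580/73

Pre-subsidy: 760 - 2.5P = -53 + 4.8P gives P* = 8130/73, x* = 35155/73.
With the subsidy, sellers receive Ps = Pb + 18 for each unit, where Pb is the price buyers pay.
Supply in terms of Pb becomes xs = -53 + 4.8(Pb + 18) = 33.4 + 4.8Pb. Setting this equal to demand: 760 - 2.5Pb = 33.4 + 4.8Pb, so Pb = 7266/73.
Sellers receive Ps = 7266/73 + 18 = 8580/73; x' = 760 − 2.5·(7266/73) = 37315/73.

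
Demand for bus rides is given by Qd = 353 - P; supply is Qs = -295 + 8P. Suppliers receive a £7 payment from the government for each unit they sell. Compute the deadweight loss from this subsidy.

Deadweight loss = 196/9

Pre-subsidy: 353 - P = -295 + 8P gives P* = 72, Q* = 281.
With the subsidy, sellers receive Ps = Pb + 7 for each unit, where Pb is the price buyers pay.
Supply in terms of Pb becomes Qs = -295 + 8(Pb + 7) = -239 + 8Pb. Setting this equal to demand: 353 - Pb = -239 + 8Pb, so Pb = 592/9.
Sellers receive Ps = 592/9 + 7 = 655/9; Q' = 353 − 1·(592/9) = 2585/9.
The subsidy expands output by 2585/9 − 281 = 56/9 past the efficient level; on those units the gap between marginal cost and willingness to pay runs from 0 up to 7.
DWL = ½ × 7 × 56/9 = 196/9.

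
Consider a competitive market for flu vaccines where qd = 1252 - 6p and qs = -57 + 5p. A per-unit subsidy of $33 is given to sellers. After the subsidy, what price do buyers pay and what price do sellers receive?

Buyers pay $104; sellers receive $137

Pre-subsidy: 1252 - 6p = -57 + 5p gives p* = 119, q* = 538.
With the subsidy, sellers receive ps = pb + 33 for each unit, where pb is the price buyers pay.
Supply in terms of pb becomes qs = -57 + 5(pb + 33) = 108 + 5pb. Setting this equal to demand: 1252 - 6pb = 108 + 5pb, so pb = 104.
Sellers receive ps = 104 + 33 = 137; q' = 1252 − 6·104 = 628.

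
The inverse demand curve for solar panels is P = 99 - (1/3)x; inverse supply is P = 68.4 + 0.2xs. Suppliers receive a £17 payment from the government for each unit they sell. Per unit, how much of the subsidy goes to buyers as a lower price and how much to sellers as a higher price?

Pre-subsidy: 99 - (1/3)x = 68.4 + 0.2x gives x* = 57.375 and P* = 79.875.
With the subsidy, sellers receive Ps = Pb + 17 for each unit, where Pb is the price buyers pay.
On the curves, Pb = 99 - (1/3)x and Ps = 68.4 + 0.2x; the wedge Ps − Pb = 17 gives 68.4 + 0.2x − (99 - (1/3)x) = 17, so x' = 89.25.
Then Pb = 99 − (1/3)·89.25 = 69.25 and Ps = 68.4 + 0.2·89.25 = 86.25.
Buyers' price falls by P* − Pb = 79.875 − 69.25 = 10.625; sellers' price rises by Ps − P* = 86.25 − 79.875 = 6.375.

Buyers gain £10.625 per unit; sellers gain £6.375 per unit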